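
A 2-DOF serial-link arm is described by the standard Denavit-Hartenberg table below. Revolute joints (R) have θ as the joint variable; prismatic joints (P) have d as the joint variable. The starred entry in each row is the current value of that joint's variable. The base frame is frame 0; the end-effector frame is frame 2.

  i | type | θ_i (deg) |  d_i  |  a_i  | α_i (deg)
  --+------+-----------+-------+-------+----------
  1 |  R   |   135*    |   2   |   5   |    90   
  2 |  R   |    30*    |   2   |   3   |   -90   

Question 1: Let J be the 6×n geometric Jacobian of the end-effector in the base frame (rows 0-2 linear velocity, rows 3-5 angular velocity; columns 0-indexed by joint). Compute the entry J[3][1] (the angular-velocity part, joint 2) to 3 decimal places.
0.707

axis z_1 = (0.7071,0.7071,0.0000); lever o_n−o_1 = (-0.4229,3.2513,1.5000)
cross product → J_v[:, 1] = (1.0607,-1.0607,2.5981)
J_ω[:, 1] = z_1
entry J[3][1] = 0.7071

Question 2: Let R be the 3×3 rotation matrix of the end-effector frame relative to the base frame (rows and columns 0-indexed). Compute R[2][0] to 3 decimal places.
End-effector x-axis (col 0 of R) = (-0.6124,0.6124,0.5000)
R[2][0] = 0.5000

0.500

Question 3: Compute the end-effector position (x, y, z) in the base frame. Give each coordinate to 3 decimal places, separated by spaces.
-3.958 6.787 3.500

after link 1: o_1 = (-3.5355, 3.5355, 2.0000)
after link 2: o_2 = (-3.9584, 6.7869, 3.5000)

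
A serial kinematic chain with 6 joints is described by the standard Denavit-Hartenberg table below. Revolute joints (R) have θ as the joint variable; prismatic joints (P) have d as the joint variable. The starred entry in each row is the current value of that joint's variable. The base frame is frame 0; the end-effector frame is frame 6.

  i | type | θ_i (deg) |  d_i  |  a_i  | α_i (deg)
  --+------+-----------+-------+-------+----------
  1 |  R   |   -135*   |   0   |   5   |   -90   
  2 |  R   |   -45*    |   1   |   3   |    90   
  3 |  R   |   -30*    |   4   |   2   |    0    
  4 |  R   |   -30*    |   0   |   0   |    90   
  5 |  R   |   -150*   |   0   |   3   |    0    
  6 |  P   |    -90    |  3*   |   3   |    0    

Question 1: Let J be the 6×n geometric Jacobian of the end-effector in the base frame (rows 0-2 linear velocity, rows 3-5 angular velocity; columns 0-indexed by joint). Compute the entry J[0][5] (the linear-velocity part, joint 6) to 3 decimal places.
0.079

prismatic axis z_5 = (0.0795,0.7866,-0.6124)
J_v[:, 5] = z_5; J_ω[:, 5] = (0,0,0)
entry J[0][5] = 0.0795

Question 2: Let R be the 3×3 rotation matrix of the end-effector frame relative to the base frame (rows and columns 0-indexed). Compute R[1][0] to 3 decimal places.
End-effector x-axis (col 0 of R) = (0.8642,0.2518,0.4356)
R[1][0] = 0.2518

0.252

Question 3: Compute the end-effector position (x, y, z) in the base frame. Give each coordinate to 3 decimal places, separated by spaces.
after link 1: o_1 = (-3.5355, -3.5355, 0.0000)
after link 2: o_2 = (-4.3284, -5.7426, 2.1213)
after link 3: o_3 = (-3.9016, -3.9016, 6.1745)
after link 4: o_4 = (-3.9016, -3.9016, 6.1745)
after link 5: o_5 = (-2.4110, -5.5930, 4.1953)
after link 6: o_6 = (0.4199, -2.4779, 3.6649)

0.420 -2.478 3.665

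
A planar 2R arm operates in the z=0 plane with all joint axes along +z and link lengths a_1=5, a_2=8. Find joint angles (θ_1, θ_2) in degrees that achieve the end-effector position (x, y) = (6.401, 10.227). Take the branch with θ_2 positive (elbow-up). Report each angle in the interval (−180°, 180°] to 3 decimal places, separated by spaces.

29.995 45.004

cos θ_2 = (145.5643−5²−8²)/(2·5·8) = 0.7071; θ_2 = 45.0043° (elbow-up)
β = atan2(10.2270,6.4010) = 57.9579°; ψ = atan2(5.6573,10.6564) = 27.9629°
θ_1 = β − ψ = 29.9950°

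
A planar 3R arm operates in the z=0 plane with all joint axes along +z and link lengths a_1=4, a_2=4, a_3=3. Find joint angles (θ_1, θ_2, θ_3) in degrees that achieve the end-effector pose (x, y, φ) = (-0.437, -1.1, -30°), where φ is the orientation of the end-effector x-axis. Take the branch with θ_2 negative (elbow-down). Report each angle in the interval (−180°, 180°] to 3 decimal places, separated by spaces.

wrist centre = target − a_3·(cos φ, sin φ) = (-3.0351, 0.4000)
cos θ_2 = (9.3717−4²−4²)/(2·4·4) = -0.7071; θ_2 = -135.0023° (elbow-down)
β = atan2(0.4000,-3.0351) = 172.4921°; ψ = atan2(-2.8283,1.1715) = -67.5011°
θ_1 = β − ψ = 239.9933°
θ_3 = φ − θ_1 − θ_2 = -134.9910° (wrapped to (-180°,180°])

-120.007 -135.002 -134.991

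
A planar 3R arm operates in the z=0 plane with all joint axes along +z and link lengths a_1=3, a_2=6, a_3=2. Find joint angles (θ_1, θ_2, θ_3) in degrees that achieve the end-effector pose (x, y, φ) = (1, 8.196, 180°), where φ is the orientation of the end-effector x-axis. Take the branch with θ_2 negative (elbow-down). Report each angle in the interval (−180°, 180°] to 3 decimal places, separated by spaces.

wrist centre = target − a_3·(cos φ, sin φ) = (3.0000, 8.1960)
cos θ_2 = (76.1744−3²−6²)/(2·3·6) = 0.8660; θ_2 = -30.0080° (elbow-down)
β = atan2(8.1960,3.0000) = 69.8957°; ψ = atan2(-3.0007,8.1957) = -20.1093°
θ_1 = β − ψ = 90.0050°
θ_3 = φ − θ_1 − θ_2 = 120.0029° (wrapped to (-180°,180°])

90.005 -30.008 120.003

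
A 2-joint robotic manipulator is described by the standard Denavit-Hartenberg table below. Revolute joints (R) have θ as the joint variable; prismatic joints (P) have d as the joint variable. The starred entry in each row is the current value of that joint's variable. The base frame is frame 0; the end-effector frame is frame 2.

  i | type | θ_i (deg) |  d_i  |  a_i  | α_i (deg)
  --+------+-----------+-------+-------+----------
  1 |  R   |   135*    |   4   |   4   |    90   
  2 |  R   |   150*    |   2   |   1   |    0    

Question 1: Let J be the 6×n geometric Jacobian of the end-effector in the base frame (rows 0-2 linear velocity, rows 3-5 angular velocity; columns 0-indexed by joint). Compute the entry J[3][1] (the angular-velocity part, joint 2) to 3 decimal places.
0.707

axis z_1 = (0.7071,0.7071,0.0000); lever o_n−o_1 = (2.0266,0.8018,0.5000)
cross product → J_v[:, 1] = (0.3536,-0.3536,-0.8660)
J_ω[:, 1] = z_1
entry J[3][1] = 0.7071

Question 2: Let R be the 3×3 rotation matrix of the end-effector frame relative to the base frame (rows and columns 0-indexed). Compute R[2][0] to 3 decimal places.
End-effector x-axis (col 0 of R) = (0.6124,-0.6124,0.5000)
R[2][0] = 0.5000

0.500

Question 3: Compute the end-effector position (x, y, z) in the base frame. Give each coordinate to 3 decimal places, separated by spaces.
-0.802 3.630 4.500

after link 1: o_1 = (-2.8284, 2.8284, 4.0000)
after link 2: o_2 = (-0.8018, 3.6303, 4.5000)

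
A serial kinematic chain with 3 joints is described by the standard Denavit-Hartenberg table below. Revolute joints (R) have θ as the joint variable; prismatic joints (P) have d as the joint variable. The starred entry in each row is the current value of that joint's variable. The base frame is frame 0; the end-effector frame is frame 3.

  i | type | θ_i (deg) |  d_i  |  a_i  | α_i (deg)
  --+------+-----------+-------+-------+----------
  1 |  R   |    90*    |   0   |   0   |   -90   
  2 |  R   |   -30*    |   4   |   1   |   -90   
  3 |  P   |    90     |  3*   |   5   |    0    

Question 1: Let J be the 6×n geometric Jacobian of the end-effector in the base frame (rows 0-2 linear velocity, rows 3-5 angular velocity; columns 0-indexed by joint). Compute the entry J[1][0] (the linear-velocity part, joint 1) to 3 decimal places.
axis z_0 = ẑ; lever o_n−o_0 = (1.0000,2.3660,-2.0981)
cross product → J_v[:, 0] = (-2.3660,1.0000,0.0000)
J_ω[:, 0] = z_0
entry J[1][0] = 1.0000

1.000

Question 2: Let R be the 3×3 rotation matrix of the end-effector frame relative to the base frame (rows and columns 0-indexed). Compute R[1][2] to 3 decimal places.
End-effector z-axis (col 2 of R) = (-0.0000,0.5000,-0.8660)
R[1][2] = 0.5000

0.500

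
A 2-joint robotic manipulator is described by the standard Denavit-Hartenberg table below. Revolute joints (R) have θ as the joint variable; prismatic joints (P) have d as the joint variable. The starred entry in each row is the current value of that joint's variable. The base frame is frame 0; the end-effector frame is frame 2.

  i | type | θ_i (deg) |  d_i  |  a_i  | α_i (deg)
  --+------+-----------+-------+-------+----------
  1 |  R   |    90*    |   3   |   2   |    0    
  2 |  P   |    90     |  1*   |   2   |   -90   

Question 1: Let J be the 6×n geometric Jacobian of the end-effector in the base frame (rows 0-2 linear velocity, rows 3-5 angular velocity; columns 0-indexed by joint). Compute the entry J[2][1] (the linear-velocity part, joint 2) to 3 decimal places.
prismatic axis z_1 = (0.0000,0.0000,1.0000)
J_v[:, 1] = z_1; J_ω[:, 1] = (0,0,0)
entry J[2][1] = 1.0000

1.000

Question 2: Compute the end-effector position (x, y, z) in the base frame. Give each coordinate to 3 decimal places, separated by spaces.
-2.000 2.000 4.000

after link 1: o_1 = (0.0000, 2.0000, 3.0000)
after link 2: o_2 = (-2.0000, 2.0000, 4.0000)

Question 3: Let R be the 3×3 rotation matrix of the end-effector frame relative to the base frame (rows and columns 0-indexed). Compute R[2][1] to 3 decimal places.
-1.000

End-effector y-axis (col 1 of R) = (-0.0000,-0.0000,-1.0000)
R[2][1] = -1.0000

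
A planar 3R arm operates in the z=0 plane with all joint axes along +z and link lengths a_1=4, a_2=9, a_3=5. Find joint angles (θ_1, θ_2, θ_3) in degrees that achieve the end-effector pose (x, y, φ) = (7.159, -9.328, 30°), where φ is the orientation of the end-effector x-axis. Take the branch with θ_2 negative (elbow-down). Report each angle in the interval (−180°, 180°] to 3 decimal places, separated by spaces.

wrist centre = target − a_3·(cos φ, sin φ) = (2.8289, -11.8280)
cos θ_2 = (147.9041−4²−9²)/(2·4·9) = 0.7070; θ_2 = -45.0085° (elbow-down)
β = atan2(-11.8280,2.8289) = -76.5494°; ψ = atan2(-6.3649,10.3630) = -31.5580°
θ_1 = β − ψ = -44.9913°
θ_3 = φ − θ_1 − θ_2 = 119.9999° (wrapped to (-180°,180°])

-44.991 -45.009 120.000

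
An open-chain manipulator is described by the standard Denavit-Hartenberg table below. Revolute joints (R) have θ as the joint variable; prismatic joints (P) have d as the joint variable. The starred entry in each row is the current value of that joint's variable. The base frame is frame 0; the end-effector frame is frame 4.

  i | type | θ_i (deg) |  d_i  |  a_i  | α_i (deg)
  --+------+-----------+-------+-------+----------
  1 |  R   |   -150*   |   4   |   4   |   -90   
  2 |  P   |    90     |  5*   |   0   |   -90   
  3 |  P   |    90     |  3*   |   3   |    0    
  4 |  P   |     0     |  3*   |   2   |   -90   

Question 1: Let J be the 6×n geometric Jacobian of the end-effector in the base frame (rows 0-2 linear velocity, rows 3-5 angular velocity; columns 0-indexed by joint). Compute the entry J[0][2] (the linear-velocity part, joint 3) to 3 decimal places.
prismatic axis z_2 = (0.8660,0.5000,-0.0000)
J_v[:, 2] = z_2; J_ω[:, 2] = (0,0,0)
entry J[0][2] = 0.8660

0.866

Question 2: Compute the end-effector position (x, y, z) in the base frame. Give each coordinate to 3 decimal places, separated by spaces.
after link 1: o_1 = (-3.4641, -2.0000, 4.0000)
after link 2: o_2 = (-0.9641, -6.3301, 4.0000)
after link 3: o_3 = (0.1340, -2.2321, 4.0000)
after link 4: o_4 = (1.7321, 1.0000, 4.0000)

1.732 1.000 4.000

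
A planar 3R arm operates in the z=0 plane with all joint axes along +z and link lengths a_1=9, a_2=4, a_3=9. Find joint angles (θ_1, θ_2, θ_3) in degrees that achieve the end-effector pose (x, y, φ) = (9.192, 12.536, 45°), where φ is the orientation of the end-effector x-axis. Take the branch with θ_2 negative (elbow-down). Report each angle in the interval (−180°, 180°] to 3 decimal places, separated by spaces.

wrist centre = target − a_3·(cos φ, sin φ) = (2.8280, 6.1720)
cos θ_2 = (46.0919−9²−4²)/(2·9·4) = -0.7071; θ_2 = -134.9960° (elbow-down)
β = atan2(6.1720,2.8280) = 65.3827°; ψ = atan2(-2.8286,6.1718) = -24.6228°
θ_1 = β − ψ = 90.0054°
θ_3 = φ − θ_1 − θ_2 = 89.9906° (wrapped to (-180°,180°])

90.005 -134.996 89.991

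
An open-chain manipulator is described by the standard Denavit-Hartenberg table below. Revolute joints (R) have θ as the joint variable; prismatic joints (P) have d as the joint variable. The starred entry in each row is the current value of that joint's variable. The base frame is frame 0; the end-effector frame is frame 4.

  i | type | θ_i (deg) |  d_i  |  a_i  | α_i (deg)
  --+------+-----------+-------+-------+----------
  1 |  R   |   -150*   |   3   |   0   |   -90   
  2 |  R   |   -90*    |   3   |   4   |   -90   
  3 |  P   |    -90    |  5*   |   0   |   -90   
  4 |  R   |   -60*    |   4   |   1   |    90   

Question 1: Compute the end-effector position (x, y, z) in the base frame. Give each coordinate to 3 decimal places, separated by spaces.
-3.330 -5.964 11.000

after link 1: o_1 = (0.0000, 0.0000, 3.0000)
after link 2: o_2 = (1.5000, -2.5981, 7.0000)
after link 3: o_3 = (-2.8301, -5.0981, 7.0000)
after link 4: o_4 = (-3.3301, -5.9641, 11.0000)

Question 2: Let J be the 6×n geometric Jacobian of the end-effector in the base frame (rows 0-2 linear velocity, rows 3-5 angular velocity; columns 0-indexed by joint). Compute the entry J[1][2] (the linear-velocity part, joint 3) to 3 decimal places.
-0.500

prismatic axis z_2 = (-0.8660,-0.5000,-0.0000)
J_v[:, 2] = z_2; J_ω[:, 2] = (0,0,0)
entry J[1][2] = -0.5000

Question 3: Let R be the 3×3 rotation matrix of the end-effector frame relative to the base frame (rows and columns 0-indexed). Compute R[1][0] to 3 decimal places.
-0.866

End-effector x-axis (col 0 of R) = (-0.5000,-0.8660,-0.0000)
R[1][0] = -0.8660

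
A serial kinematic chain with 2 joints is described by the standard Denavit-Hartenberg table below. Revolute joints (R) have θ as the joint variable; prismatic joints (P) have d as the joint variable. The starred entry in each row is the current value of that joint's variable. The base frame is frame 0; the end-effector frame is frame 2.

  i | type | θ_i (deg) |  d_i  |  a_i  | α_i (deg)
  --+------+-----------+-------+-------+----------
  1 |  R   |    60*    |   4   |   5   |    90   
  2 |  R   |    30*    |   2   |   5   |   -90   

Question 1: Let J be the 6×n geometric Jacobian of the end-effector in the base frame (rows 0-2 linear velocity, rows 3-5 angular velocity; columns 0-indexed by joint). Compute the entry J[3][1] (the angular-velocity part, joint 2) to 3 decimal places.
axis z_1 = (0.8660,-0.5000,0.0000); lever o_n−o_1 = (3.8971,2.7500,2.5000)
cross product → J_v[:, 1] = (-1.2500,-2.1651,4.3301)
J_ω[:, 1] = z_1
entry J[3][1] = 0.8660

0.866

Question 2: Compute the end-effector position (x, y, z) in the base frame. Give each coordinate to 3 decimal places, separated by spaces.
6.397 7.080 6.500

after link 1: o_1 = (2.5000, 4.3301, 4.0000)
after link 2: o_2 = (6.3971, 7.0801, 6.5000)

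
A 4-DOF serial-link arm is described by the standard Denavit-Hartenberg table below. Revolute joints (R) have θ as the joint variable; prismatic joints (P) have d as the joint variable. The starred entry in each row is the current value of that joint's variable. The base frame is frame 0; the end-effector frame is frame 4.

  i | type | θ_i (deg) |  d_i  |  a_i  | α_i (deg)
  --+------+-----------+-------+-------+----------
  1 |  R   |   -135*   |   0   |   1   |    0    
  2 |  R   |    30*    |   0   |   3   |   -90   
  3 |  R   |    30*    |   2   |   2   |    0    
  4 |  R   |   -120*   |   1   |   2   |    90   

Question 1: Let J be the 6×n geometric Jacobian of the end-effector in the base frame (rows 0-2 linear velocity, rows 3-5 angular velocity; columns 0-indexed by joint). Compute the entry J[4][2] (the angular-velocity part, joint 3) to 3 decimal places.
-0.259

axis z_2 = (0.9659,-0.2588,0.0000); lever o_n−o_2 = (2.4495,-2.4495,1.0000)
cross product → J_v[:, 2] = (-0.2588,-0.9659,-1.7321)
J_ω[:, 2] = z_2
entry J[4][2] = -0.2588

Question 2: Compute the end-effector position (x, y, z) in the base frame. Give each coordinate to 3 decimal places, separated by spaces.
0.966 -6.054 1.000

after link 1: o_1 = (-0.7071, -0.7071, 0.0000)
after link 2: o_2 = (-1.4836, -3.6049, 0.0000)
after link 3: o_3 = (0.0000, -5.7956, -1.0000)
after link 4: o_4 = (0.9659, -6.0544, 1.0000)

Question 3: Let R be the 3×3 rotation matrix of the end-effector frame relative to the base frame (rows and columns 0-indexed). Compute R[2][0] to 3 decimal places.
End-effector x-axis (col 0 of R) = (-0.0000,-0.0000,1.0000)
R[2][0] = 1.0000

1.000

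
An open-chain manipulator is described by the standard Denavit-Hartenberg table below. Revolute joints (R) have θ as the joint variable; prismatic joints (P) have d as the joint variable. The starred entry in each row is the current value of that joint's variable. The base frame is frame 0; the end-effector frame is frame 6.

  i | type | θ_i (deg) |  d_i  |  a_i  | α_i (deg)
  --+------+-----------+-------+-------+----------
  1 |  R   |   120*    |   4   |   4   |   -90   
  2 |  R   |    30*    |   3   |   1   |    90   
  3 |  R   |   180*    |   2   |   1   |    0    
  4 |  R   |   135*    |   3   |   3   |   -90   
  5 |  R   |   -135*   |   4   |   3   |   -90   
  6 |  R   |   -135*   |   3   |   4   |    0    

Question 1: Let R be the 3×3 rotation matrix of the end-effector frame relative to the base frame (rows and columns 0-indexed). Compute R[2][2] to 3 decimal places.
End-effector z-axis (col 2 of R) = (0.0397,0.9312,0.3624)
R[2][2] = 0.3624

0.362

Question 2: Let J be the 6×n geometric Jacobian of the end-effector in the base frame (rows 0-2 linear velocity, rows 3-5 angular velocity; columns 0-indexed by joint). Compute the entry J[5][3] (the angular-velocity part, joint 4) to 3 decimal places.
axis z_3 = (-0.2500,0.4330,0.8660); lever o_n−o_3 = (-6.0520,7.8967,0.3583)
cross product → J_v[:, 3] = (-6.6836,-5.1517,0.6464)
J_ω[:, 3] = z_3
entry J[5][3] = 0.8660

0.866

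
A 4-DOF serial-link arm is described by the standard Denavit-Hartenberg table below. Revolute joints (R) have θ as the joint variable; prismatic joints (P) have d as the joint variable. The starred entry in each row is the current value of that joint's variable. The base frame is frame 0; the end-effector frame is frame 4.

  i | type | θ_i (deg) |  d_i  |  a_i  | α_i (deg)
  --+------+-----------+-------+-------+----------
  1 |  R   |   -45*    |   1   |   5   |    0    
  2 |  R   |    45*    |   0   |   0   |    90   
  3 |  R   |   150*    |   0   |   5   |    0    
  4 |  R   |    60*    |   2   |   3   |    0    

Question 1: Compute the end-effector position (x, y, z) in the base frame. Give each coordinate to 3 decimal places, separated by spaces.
after link 1: o_1 = (3.5355, -3.5355, 1.0000)
after link 2: o_2 = (3.5355, -3.5355, 1.0000)
after link 3: o_3 = (-0.7946, -3.5355, 3.5000)
after link 4: o_4 = (-3.3927, -5.5355, 2.0000)

-3.393 -5.536 2.000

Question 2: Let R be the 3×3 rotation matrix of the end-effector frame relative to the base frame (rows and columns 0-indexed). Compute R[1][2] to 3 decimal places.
-1.000

End-effector z-axis (col 2 of R) = (0.0000,-1.0000,0.0000)
R[1][2] = -1.0000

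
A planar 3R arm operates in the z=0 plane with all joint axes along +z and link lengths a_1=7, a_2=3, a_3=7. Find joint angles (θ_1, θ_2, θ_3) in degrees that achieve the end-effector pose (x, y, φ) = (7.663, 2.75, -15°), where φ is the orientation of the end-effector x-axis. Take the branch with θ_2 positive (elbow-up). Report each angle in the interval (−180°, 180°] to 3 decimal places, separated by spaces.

60.009 150.013 134.978

wrist centre = target − a_3·(cos φ, sin φ) = (0.9015, 4.5617)
cos θ_2 = (21.6221−7²−3²)/(2·7·3) = -0.8661; θ_2 = 150.0131° (elbow-up)
β = atan2(4.5617,0.9015) = 78.8209°; ψ = atan2(1.4994,4.4016) = 18.8115°
θ_1 = β − ψ = 60.0094°
θ_3 = φ − θ_1 − θ_2 = 134.9776° (wrapped to (-180°,180°])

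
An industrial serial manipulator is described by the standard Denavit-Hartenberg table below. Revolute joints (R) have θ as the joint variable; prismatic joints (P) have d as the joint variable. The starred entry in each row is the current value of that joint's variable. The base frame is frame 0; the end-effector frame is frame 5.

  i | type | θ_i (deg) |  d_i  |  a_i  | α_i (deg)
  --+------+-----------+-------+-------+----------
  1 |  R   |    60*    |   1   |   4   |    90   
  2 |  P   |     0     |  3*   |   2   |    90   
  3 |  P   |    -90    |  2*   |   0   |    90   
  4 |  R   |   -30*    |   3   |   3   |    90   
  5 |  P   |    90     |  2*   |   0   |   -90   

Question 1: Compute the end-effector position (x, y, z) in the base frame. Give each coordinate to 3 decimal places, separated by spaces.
after link 1: o_1 = (2.0000, 3.4641, 1.0000)
after link 2: o_2 = (5.5981, 3.6962, 1.0000)
after link 3: o_3 = (5.5981, 3.6962, -1.0000)
after link 4: o_4 = (1.8481, 2.3971, 0.5000)
after link 5: o_5 = (2.7141, 1.8971, 2.2321)

2.714 1.897 2.232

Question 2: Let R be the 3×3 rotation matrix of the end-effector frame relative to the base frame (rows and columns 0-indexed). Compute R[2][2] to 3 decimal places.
End-effector z-axis (col 2 of R) = (0.7500,-0.4330,-0.5000)
R[2][2] = -0.5000

-0.500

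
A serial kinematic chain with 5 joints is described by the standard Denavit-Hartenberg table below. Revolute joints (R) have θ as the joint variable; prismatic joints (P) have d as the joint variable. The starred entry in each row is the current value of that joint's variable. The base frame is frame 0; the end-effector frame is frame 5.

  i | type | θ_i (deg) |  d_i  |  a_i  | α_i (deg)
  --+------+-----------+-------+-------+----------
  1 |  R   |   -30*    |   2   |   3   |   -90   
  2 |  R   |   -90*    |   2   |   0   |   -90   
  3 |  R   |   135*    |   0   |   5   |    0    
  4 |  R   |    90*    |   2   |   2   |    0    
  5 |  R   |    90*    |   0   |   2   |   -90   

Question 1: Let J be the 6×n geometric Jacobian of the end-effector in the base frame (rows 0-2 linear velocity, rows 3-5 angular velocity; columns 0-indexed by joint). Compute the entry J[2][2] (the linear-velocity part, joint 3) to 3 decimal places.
axis z_2 = (0.8660,-0.5000,-0.0000); lever o_n−o_2 = (1.3785,-1.6124,-3.5355)
cross product → J_v[:, 2] = (1.7678,3.0619,-0.7071)
J_ω[:, 2] = z_2
entry J[2][2] = -0.7071

-0.707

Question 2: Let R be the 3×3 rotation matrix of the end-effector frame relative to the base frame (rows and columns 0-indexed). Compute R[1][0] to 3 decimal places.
End-effector x-axis (col 0 of R) = (0.3536,0.6124,0.7071)
R[1][0] = 0.6124

0.612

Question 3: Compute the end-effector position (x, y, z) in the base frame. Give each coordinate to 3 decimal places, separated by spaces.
after link 1: o_1 = (2.5981, -1.5000, 2.0000)
after link 2: o_2 = (3.5981, 0.2321, 2.0000)
after link 3: o_3 = (1.8303, -2.8298, -1.5355)
after link 4: o_4 = (4.2695, -2.6051, -2.9497)
after link 5: o_5 = (4.9766, -1.3803, -1.5355)

4.977 -1.380 -1.536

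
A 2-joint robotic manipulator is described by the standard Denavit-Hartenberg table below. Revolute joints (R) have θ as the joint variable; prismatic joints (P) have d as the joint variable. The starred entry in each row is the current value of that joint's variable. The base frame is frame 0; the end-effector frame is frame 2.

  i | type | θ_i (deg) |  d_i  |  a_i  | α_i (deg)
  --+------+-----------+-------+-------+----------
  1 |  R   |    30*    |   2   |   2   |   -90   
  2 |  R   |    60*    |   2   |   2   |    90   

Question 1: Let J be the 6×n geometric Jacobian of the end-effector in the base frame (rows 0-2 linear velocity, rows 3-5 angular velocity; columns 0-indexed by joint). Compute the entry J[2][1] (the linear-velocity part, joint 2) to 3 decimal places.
axis z_1 = (-0.5000,0.8660,0.0000); lever o_n−o_1 = (-0.1340,2.2321,-1.7321)
cross product → J_v[:, 1] = (-1.5000,-0.8660,-1.0000)
J_ω[:, 1] = z_1
entry J[2][1] = -1.0000

-1.000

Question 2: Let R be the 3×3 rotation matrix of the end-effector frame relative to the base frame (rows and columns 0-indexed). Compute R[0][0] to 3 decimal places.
End-effector x-axis (col 0 of R) = (0.4330,0.2500,-0.8660)
R[0][0] = 0.4330

0.433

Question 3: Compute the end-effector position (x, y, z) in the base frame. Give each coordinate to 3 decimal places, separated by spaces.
1.598 3.232 0.268

after link 1: o_1 = (1.7321, 1.0000, 2.0000)
after link 2: o_2 = (1.5981, 3.2321, 0.2679)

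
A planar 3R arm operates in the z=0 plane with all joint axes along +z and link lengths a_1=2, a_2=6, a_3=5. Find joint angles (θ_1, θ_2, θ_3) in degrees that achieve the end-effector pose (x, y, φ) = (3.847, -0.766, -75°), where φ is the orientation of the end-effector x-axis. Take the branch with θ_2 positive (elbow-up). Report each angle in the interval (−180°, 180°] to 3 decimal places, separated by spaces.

-59.995 134.997 -150.002

wrist centre = target − a_3·(cos φ, sin φ) = (2.5529, 4.0636)
cos θ_2 = (23.0304−2²−6²)/(2·2·6) = -0.7071; θ_2 = 134.9967° (elbow-up)
β = atan2(4.0636,2.5529) = 57.8616°; ψ = atan2(4.2429,-2.2424) = 117.8568°
θ_1 = β − ψ = -59.9952°
θ_3 = φ − θ_1 − θ_2 = -150.0015° (wrapped to (-180°,180°])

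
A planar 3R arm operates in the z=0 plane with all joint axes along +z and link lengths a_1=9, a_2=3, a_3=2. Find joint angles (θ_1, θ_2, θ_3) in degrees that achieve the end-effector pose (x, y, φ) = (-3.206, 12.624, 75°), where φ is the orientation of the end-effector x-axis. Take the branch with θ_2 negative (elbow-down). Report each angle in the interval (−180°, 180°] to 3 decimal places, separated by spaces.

119.999 -44.994 -0.005

wrist centre = target − a_3·(cos φ, sin φ) = (-3.7236, 10.6921)
cos θ_2 = (128.1875−9²−3²)/(2·9·3) = 0.7072; θ_2 = -44.9944° (elbow-down)
β = atan2(10.6921,-3.7236) = 109.2011°; ψ = atan2(-2.1211,11.1215) = -10.7978°
θ_1 = β − ψ = 119.9990°
θ_3 = φ − θ_1 − θ_2 = -0.0046° (wrapped to (-180°,180°])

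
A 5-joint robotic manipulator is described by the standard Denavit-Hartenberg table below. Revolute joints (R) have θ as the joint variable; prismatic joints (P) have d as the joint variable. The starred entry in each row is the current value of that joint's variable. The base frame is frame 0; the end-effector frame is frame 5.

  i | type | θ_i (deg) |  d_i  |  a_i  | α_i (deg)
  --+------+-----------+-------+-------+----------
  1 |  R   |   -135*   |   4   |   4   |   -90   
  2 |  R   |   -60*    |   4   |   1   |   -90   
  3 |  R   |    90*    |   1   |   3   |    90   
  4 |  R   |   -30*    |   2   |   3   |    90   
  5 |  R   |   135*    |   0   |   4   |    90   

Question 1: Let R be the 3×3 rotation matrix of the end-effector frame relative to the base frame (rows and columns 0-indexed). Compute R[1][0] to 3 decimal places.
End-effector x-axis (col 0 of R) = (-0.0335,-0.8995,0.4356)
R[1][0] = -0.8995

-0.900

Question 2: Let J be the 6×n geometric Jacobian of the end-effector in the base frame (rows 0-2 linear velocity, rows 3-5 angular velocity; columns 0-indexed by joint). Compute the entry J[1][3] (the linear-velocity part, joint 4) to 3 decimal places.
axis z_3 = (-0.3536,-0.3536,0.8660); lever o_n−o_3 = (-1.7596,-1.5495,4.2244)
cross product → J_v[:, 3] = (-0.1517,-0.0303,-0.0743)
J_ω[:, 3] = z_3
entry J[1][3] = -0.0303

-0.030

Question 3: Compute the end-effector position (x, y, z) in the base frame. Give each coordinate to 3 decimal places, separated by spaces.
after link 1: o_1 = (-2.8284, -2.8284, 4.0000)
after link 2: o_2 = (-0.3536, -6.0104, 4.8660)
after link 3: o_3 = (-3.0872, -4.5015, 4.3660)
after link 4: o_4 = (-4.7129, -2.4529, 6.8481)
after link 5: o_5 = (-4.8469, -6.0510, 8.5905)

-4.847 -6.051 8.590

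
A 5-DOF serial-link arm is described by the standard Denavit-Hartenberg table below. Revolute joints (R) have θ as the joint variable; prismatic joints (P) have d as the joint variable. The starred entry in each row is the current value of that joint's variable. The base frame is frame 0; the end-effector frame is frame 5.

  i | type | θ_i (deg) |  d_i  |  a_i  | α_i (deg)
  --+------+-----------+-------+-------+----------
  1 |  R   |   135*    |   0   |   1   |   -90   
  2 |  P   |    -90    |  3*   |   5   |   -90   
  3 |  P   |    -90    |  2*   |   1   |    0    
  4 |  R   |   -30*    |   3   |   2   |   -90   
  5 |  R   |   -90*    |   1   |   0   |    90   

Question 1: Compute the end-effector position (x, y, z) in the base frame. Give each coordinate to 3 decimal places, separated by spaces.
after link 1: o_1 = (-0.7071, 0.7071, 0.0000)
after link 2: o_2 = (-2.8284, -1.4142, 5.0000)
after link 3: o_3 = (-4.9497, -0.7071, 5.0000)
after link 4: o_4 = (-8.2958, 0.1895, 4.0000)
after link 5: o_5 = (-8.6494, -0.1641, 4.8660)

-8.649 -0.164 4.866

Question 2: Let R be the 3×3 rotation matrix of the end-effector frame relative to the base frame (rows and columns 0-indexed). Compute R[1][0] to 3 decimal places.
0.707

End-effector x-axis (col 0 of R) = (-0.7071,0.7071,-0.0000)
R[1][0] = 0.7071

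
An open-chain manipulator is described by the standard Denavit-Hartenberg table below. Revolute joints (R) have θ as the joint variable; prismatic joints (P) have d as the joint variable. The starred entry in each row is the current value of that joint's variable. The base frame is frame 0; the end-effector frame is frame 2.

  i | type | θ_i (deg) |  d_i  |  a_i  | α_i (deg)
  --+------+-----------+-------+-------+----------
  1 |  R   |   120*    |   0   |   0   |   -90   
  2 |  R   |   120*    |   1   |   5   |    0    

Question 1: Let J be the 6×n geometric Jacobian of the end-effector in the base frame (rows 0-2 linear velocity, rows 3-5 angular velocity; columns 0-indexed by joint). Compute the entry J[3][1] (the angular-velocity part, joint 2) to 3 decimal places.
-0.866

axis z_1 = (-0.8660,-0.5000,0.0000); lever o_n−o_1 = (0.3840,-2.6651,-4.3301)
cross product → J_v[:, 1] = (2.1651,-3.7500,2.5000)
J_ω[:, 1] = z_1
entry J[3][1] = -0.8660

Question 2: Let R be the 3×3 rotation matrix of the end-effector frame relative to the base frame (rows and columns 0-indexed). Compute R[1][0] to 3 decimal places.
-0.433

End-effector x-axis (col 0 of R) = (0.2500,-0.4330,-0.8660)
R[1][0] = -0.4330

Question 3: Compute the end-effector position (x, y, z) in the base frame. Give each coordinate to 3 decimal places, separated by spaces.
0.384 -2.665 -4.330

after link 1: o_1 = (0.0000, 0.0000, 0.0000)
after link 2: o_2 = (0.3840, -2.6651, -4.3301)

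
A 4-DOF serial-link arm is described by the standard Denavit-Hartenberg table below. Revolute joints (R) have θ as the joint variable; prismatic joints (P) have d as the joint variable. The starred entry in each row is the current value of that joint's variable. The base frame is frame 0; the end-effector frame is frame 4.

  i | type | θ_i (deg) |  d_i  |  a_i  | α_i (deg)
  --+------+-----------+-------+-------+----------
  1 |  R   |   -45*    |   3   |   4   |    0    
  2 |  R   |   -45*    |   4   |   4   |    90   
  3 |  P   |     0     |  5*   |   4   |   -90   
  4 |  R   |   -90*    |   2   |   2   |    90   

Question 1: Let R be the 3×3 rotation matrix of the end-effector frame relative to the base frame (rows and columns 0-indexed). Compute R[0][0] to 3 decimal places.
-1.000

End-effector x-axis (col 0 of R) = (-1.0000,-0.0000,0.0000)
R[0][0] = -1.0000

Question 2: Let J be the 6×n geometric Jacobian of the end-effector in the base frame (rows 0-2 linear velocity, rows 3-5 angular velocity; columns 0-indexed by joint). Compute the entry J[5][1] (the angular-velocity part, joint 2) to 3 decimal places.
axis z_1 = (0.0000,0.0000,1.0000); lever o_n−o_1 = (-7.0000,-8.0000,6.0000)
cross product → J_v[:, 1] = (8.0000,-7.0000,0.0000)
J_ω[:, 1] = z_1
entry J[5][1] = 1.0000

1.000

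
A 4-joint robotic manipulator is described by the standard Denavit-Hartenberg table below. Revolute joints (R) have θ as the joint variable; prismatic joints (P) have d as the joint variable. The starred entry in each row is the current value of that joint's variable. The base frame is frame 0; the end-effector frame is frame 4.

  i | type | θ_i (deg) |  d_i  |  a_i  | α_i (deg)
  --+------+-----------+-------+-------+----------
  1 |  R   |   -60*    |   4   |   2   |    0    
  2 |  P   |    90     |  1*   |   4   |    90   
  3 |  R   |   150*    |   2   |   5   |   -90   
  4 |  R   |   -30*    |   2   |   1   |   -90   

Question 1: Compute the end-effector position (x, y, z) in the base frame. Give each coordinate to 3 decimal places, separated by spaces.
after link 1: o_1 = (1.0000, -1.7321, 4.0000)
after link 2: o_2 = (4.4641, 0.2679, 5.0000)
after link 3: o_3 = (1.7141, -3.6292, 7.5000)
after link 4: o_4 = (0.4486, -4.9372, 6.2010)

0.449 -4.937 6.201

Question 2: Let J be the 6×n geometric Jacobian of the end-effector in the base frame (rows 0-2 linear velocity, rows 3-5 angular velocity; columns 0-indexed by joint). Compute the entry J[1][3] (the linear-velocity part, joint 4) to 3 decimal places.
0.533

axis z_3 = (-0.4330,-0.2500,-0.8660); lever o_n−o_3 = (-1.2655,-1.3080,-1.2990)
cross product → J_v[:, 3] = (-0.8080,0.5335,0.2500)
J_ω[:, 3] = z_3
entry J[1][3] = 0.5335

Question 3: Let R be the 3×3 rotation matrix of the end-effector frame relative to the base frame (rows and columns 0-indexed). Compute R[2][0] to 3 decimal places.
0.433

End-effector x-axis (col 0 of R) = (-0.3995,-0.8080,0.4330)
R[2][0] = 0.4330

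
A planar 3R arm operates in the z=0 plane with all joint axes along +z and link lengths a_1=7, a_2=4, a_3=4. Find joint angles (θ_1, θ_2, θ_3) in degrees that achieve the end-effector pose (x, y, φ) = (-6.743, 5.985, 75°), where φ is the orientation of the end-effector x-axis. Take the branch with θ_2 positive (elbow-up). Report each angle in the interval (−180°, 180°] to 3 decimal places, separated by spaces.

wrist centre = target − a_3·(cos φ, sin φ) = (-7.7783, 2.1213)
cos θ_2 = (65.0015−7²−4²)/(2·7·4) = 0.0000; θ_2 = 89.9985° (elbow-up)
β = atan2(2.1213,-7.7783) = 164.7452°; ψ = atan2(4.0000,7.0001) = 29.7445°
θ_1 = β − ψ = 135.0007°
θ_3 = φ − θ_1 − θ_2 = -149.9992° (wrapped to (-180°,180°])

135.001 89.998 -149.999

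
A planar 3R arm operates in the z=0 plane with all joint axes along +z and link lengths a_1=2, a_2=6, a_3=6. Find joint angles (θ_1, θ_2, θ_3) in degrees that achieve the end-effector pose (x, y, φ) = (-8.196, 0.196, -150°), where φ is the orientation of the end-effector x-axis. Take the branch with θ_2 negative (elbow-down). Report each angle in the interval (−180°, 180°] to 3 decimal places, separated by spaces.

-89.988 -150.009 89.997

wrist centre = target − a_3·(cos φ, sin φ) = (-2.9998, 3.1960)
cos θ_2 = (19.2135−2²−6²)/(2·2·6) = -0.8661; θ_2 = -150.0090° (elbow-down)
β = atan2(3.1960,-2.9998) = 133.1867°; ψ = atan2(-2.9992,-3.1966) = -136.8252°
θ_1 = β − ψ = 270.0119°
θ_3 = φ − θ_1 − θ_2 = 89.9971° (wrapped to (-180°,180°])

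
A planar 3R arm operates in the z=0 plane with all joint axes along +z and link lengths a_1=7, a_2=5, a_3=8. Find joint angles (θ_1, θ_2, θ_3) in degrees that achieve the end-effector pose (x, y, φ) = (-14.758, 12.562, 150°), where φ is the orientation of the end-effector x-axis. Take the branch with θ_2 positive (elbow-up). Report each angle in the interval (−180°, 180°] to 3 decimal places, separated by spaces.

wrist centre = target − a_3·(cos φ, sin φ) = (-7.8298, 8.5620)
cos θ_2 = (134.6136−7²−5²)/(2·7·5) = 0.8659; θ_2 = 30.0134° (elbow-up)
β = atan2(8.5620,-7.8298) = 132.4424°; ψ = atan2(2.5010,11.3295) = 12.4485°
θ_1 = β − ψ = 119.9939°
θ_3 = φ − θ_1 − θ_2 = -0.0073° (wrapped to (-180°,180°])

119.994 30.013 -0.007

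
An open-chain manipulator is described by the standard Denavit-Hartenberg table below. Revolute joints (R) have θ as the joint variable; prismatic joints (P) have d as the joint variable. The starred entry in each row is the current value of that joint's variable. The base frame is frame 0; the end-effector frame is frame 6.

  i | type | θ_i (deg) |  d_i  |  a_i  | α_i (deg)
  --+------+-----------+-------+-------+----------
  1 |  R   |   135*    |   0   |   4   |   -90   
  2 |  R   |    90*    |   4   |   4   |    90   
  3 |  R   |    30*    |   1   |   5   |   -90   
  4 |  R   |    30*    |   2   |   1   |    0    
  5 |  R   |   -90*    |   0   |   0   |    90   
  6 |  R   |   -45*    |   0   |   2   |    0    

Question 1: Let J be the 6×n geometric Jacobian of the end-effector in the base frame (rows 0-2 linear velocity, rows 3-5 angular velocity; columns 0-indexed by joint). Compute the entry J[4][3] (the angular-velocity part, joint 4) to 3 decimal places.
-0.612

axis z_3 = (-0.6124,-0.6124,0.5000); lever o_n−o_3 = (-1.4274,-0.4024,-1.0695)
cross product → J_v[:, 3] = (0.8561,-1.3686,-0.6276)
J_ω[:, 3] = z_3
entry J[4][3] = -0.6124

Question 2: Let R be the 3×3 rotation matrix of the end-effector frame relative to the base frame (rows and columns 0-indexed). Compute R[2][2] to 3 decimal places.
End-effector z-axis (col 2 of R) = (-0.0474,0.6597,0.7500)
R[2][2] = 0.7500

0.750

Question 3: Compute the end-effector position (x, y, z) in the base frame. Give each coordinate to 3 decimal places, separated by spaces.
after link 1: o_1 = (-2.8284, 2.8284, 0.0000)
after link 2: o_2 = (-5.6569, 0.0000, -4.0000)
after link 3: o_3 = (-8.1317, -1.0607, -8.3301)
after link 4: o_4 = (-9.3091, -2.9451, -8.0801)
after link 5: o_5 = (-9.3091, -2.9451, -8.0801)
after link 6: o_6 = (-9.5591, -1.4631, -9.3996)

-9.559 -1.463 -9.400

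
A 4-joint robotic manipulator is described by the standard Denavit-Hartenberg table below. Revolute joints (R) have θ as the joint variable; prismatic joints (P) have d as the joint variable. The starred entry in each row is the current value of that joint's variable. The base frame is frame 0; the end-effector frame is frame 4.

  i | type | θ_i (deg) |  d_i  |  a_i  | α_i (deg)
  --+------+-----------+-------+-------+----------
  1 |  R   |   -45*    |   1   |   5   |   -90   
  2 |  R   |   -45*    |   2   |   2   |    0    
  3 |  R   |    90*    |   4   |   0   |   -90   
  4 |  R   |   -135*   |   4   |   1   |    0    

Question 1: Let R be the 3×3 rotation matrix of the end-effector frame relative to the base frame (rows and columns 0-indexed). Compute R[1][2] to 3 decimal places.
0.500

End-effector z-axis (col 2 of R) = (-0.5000,0.5000,-0.7071)
R[1][2] = 0.5000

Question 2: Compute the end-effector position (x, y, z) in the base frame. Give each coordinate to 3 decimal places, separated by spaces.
after link 1: o_1 = (3.5355, -3.5355, 1.0000)
after link 2: o_2 = (5.9497, -3.1213, 2.4142)
after link 3: o_3 = (8.7782, -0.2929, 2.4142)
after link 4: o_4 = (6.9246, 2.5607, 0.0858)

6.925 2.561 0.086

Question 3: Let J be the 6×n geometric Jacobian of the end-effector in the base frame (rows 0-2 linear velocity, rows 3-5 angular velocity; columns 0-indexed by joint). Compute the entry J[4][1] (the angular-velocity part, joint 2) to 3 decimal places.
0.707

axis z_1 = (0.7071,0.7071,0.0000); lever o_n−o_1 = (3.3891,6.0962,-0.9142)
cross product → J_v[:, 1] = (-0.6464,0.6464,1.9142)
J_ω[:, 1] = z_1
entry J[4][1] = 0.7071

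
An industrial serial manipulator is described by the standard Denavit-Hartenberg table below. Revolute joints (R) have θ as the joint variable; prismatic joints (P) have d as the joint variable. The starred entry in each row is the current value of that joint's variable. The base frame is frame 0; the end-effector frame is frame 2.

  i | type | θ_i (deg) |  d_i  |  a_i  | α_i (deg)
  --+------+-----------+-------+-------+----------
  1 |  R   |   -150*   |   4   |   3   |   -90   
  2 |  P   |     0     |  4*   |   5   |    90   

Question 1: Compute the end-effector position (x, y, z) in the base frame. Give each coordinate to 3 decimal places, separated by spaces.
after link 1: o_1 = (-2.5981, -1.5000, 4.0000)
after link 2: o_2 = (-4.9282, -7.4641, 4.0000)

-4.928 -7.464 4.000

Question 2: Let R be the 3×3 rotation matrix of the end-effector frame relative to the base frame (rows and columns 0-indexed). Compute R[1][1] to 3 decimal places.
-0.866

End-effector y-axis (col 1 of R) = (0.5000,-0.8660,0.0000)
R[1][1] = -0.8660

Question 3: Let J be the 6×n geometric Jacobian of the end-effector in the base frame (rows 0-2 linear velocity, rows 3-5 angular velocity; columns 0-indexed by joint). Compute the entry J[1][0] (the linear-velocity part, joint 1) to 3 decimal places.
axis z_0 = ẑ; lever o_n−o_0 = (-4.9282,-7.4641,4.0000)
cross product → J_v[:, 0] = (7.4641,-4.9282,0.0000)
J_ω[:, 0] = z_0
entry J[1][0] = -4.9282

-4.928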